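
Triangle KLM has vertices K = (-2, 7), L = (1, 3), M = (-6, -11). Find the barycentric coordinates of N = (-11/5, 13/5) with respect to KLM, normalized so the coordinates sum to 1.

Signed area of the reference triangle: [KLM] = ½·((-2)·(3−(-11)) + 1·(-11−7) + (-6)·(7−3)) = ½·(-28 − 18 − 24) = -35.
[NLM] = ½·((-11/5)·(3−(-11)) + 1·(-11−(13/5)) + (-6)·(13/5−3)) = ½·(-154/5 − 68/5 + 12/5) = -21, so the K-coordinate is (-21)/(-35) = 3/5.
[KNM] = ½·((-2)·(13/5−(-11)) + (-11/5)·(-11−7) + (-6)·(7−(13/5))) = ½·(-136/5 + 198/5 − 132/5) = -7, so the L-coordinate is 1/5.
[KLN] = ½·((-2)·(3−(13/5)) + 1·(13/5−7) + (-11/5)·(7−3)) = ½·(-4/5 − 22/5 − 44/5) = -7, so the M-coordinate is 1/5.

(3/5, 1/5, 1/5)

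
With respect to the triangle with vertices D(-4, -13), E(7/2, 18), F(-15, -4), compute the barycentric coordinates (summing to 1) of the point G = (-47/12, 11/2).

Signed area of the reference triangle: [DEF] = ½·((-4)·(18−(-4)) + (7/2)·(-4−(-13)) + (-15)·(-13−18)) = ½·(-88 + 63/2 + 465) = 817/4.
[GEF] = ½·((-47/12)·(18−(-4)) + (7/2)·(-4−(11/2)) + (-15)·(11/2−18)) = ½·(-517/6 − 133/4 + 375/2) = 817/24, so the D-coordinate is (817/24)/(817/4) = 1/6.
[DGF] = ½·((-4)·(11/2−(-4)) + (-47/12)·(-4−(-13)) + (-15)·(-13−(11/2))) = ½·(-38 − 141/4 + 555/2) = 817/8, so the E-coordinate is 1/2.
[DEG] = ½·((-4)·(18−(11/2)) + (7/2)·(11/2−(-13)) + (-47/12)·(-13−18)) = ½·(-50 + 259/4 + 1457/12) = 817/12, so the F-coordinate is 1/3.
Check: 1/6 + 1/2 + 1/3 = 1.

(1/6, 1/2, 1/3)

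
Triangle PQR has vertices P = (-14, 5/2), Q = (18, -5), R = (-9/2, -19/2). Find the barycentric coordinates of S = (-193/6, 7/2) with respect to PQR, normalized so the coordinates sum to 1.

(4/3, -2/3, 1/3)

Signed area of the reference triangle: [PQR] = ½·((-14)·(-5−(-19/2)) + 18·(-19/2−(5/2)) + (-9/2)·(5/2−(-5))) = ½·(-63 − 216 − 135/4) = -1251/8.
[SQR] = ½·((-193/6)·(-5−(-19/2)) + 18·(-19/2−(7/2)) + (-9/2)·(7/2−(-5))) = ½·(-579/4 − 234 − 153/4) = -417/2, so the P-coordinate is (-417/2)/(-1251/8) = 4/3.
[PSR] = ½·((-14)·(7/2−(-19/2)) + (-193/6)·(-19/2−(5/2)) + (-9/2)·(5/2−(7/2))) = ½·(-182 + 386 + 9/2) = 417/4, so the Q-coordinate is -2/3.
[PQS] = ½·((-14)·(-5−(7/2)) + 18·(7/2−(5/2)) + (-193/6)·(5/2−(-5))) = ½·(119 + 18 − 965/4) = -417/8, so the R-coordinate is 1/3.
Check: 4/3 − 2/3 + 1/3 = 1.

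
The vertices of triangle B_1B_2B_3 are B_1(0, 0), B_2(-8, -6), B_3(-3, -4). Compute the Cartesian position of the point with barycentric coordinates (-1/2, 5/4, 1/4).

M = (-1/2)·B_1 + (5/4)·B_2 + (1/4)·B_3.
x-coordinate: (-1/2)·0 + (5/4)·(-8) + (1/4)·(-3) = -43/4.
y-coordinate: (-1/2)·0 + (5/4)·(-6) + (1/4)·(-4) = -17/2.

(-43/4, -17/2)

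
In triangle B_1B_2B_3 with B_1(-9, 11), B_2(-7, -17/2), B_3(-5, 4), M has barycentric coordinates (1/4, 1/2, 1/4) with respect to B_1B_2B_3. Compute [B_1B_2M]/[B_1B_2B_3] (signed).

1/4

The signed ratio [B_1B_2M]/[B_1B_2B_3] equals the barycentric coordinate of M at vertex B_3, which is 1/4.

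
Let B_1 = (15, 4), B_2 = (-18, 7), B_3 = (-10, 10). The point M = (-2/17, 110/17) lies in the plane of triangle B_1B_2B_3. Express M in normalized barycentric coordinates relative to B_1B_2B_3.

Signed area of the reference triangle: [B_1B_2B_3] = ½·(15·(7−10) + (-18)·(10−4) + (-10)·(4−7)) = ½·(-45 − 108 + 30) = -123/2.
[MB_2B_3] = ½·((-2/17)·(7−10) + (-18)·(10−(110/17)) + (-10)·(110/17−7)) = ½·(6/17 − 1080/17 + 90/17) = -492/17, so the B_1-coordinate is (-492/17)/(-123/2) = 8/17.
[B_1MB_3] = ½·(15·(110/17−10) + (-2/17)·(10−4) + (-10)·(4−(110/17))) = ½·(-900/17 − 12/17 + 420/17) = -246/17, so the B_2-coordinate is 4/17.
[B_1B_2M] = ½·(15·(7−(110/17)) + (-18)·(110/17−4) + (-2/17)·(4−7)) = ½·(135/17 − 756/17 + 6/17) = -615/34, so the B_3-coordinate is 5/17.
Check: 8/17 + 4/17 + 5/17 = 1.

(8/17, 4/17, 5/17)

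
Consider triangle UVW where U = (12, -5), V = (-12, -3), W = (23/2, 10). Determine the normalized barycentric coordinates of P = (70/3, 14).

(1/6, -1/2, 4/3)

Signed area of the reference triangle: [UVW] = ½·(12·(-3−10) + (-12)·(10−(-5)) + (23/2)·(-5−(-3))) = ½·(-156 − 180 − 23) = -359/2.
[PVW] = ½·((70/3)·(-3−10) + (-12)·(10−14) + (23/2)·(14−(-3))) = ½·(-910/3 + 48 + 391/2) = -359/12, so the U-coordinate is (-359/12)/(-359/2) = 1/6.
[UPW] = ½·(12·(14−10) + (70/3)·(10−(-5)) + (23/2)·(-5−14)) = ½·(48 + 350 − 437/2) = 359/4, so the V-coordinate is -1/2.
[UVP] = ½·(12·(-3−14) + (-12)·(14−(-5)) + (70/3)·(-5−(-3))) = ½·(-204 − 228 − 140/3) = -718/3, so the W-coordinate is 4/3.
Check: 1/6 − 1/2 + 4/3 = 1.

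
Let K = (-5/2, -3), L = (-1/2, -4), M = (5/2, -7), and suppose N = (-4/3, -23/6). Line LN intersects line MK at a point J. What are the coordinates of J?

(-3/2, -19/5)

Barycentric coordinates of N with respect to KLM: (2/3, 1/6, 1/6).
On side MK the L-coordinate is zero; dropping N's L-weight 1/6 and renormalizing the remaining 1/6 : 2/3 gives weights 1/5, 4/5 on M, K.
J = (1/5)·(5/2, -7) + (4/5)·(-5/2, -3) = (-3/2, -19/5).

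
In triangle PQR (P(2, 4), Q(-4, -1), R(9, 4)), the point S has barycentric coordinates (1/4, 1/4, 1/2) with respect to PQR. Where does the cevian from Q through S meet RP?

Line QS meets RP where the Q-coordinate vanishes; zeroing S's Q-weight and renormalizing leaves R, P-weights 1/2 : 1/4 → (2/3, 1/3).
So T = (2/3)·R + (1/3)·P = (20/3, 4).

(20/3, 4)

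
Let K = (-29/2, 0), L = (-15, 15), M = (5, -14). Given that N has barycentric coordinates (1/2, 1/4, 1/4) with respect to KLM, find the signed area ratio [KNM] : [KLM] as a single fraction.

The signed ratio [KNM]/[KLM] equals the barycentric coordinate of N at vertex L, which is 1/4.

1/4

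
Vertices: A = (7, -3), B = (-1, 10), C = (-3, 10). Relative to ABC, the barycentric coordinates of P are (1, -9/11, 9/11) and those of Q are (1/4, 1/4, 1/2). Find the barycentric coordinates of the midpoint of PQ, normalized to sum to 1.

(5/8, -25/88, 29/44)

Since both coordinate triples sum to 1, the midpoint's barycentrics are the componentwise average.
(1+1/4)/2 = 5/8; similarly -25/88 and 29/44.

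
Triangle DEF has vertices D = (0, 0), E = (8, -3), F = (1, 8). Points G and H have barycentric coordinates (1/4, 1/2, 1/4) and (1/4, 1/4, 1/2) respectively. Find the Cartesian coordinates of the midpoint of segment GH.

Barycentric coordinates of the midpoint are the average: (1/4, 3/8, 3/8).
Converting: (1/4)·D + (3/8)·E + (3/8)·F = (27/8, 15/8).

(27/8, 15/8)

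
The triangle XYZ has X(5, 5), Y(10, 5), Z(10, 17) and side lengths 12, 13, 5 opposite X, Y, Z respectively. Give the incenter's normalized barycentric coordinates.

The incenter has barycentric coordinates proportional to the opposite side lengths: (12 : 13 : 5).
Normalizing by 12+13+5 = 30 gives (2/5, 13/30, 1/6).

(2/5, 13/30, 1/6)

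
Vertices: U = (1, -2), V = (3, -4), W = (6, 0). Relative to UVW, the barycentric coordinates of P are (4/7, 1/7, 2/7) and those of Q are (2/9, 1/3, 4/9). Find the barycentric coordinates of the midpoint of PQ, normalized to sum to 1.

Since both coordinate triples sum to 1, the midpoint's barycentrics are the componentwise average.
(4/7+2/9)/2 = 25/63; similarly 5/21 and 23/63.

(25/63, 5/21, 23/63)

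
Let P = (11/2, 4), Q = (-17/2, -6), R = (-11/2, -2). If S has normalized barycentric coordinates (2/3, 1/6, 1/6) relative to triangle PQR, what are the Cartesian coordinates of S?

S = (2/3)·P + (1/6)·Q + (1/6)·R.
x-coordinate: (2/3)·(11/2) + (1/6)·(-17/2) + (1/6)·(-11/2) = 4/3.
y-coordinate: (2/3)·4 + (1/6)·(-6) + (1/6)·(-2) = 4/3.

(4/3, 4/3)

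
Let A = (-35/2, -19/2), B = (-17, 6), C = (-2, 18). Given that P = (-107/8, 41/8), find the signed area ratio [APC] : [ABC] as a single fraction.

[ABC] = ½·((-35/2)·(6−18) + (-17)·(18−(-19/2)) + (-2)·(-19/2−6)) = ½·(210 − 935/2 + 31) = -453/4.
[APC] = ½·((-35/2)·(41/8−18) + (-107/8)·(18−(-19/2)) + (-2)·(-19/2−(41/8))) = ½·(3605/16 − 5885/16 + 117/4) = -453/8, so the ratio is (-453/8)/(-453/4) = 1/2.

1/2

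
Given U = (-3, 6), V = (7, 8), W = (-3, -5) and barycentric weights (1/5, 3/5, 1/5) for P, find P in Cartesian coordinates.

(3, 5)

P = (1/5)·U + (3/5)·V + (1/5)·W.
x-coordinate: (1/5)·(-3) + (3/5)·7 + (1/5)·(-3) = 3.
y-coordinate: (1/5)·6 + (3/5)·8 + (1/5)·(-5) = 5.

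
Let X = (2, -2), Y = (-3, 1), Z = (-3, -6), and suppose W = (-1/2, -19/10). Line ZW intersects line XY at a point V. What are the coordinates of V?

(1/8, -7/8)

Barycentric coordinates of W with respect to XYZ: (1/2, 3/10, 1/5).
On side XY the Z-coordinate is zero; dropping W's Z-weight 1/5 and renormalizing the remaining 1/2 : 3/10 gives weights 5/8, 3/8 on X, Y.
V = (5/8)·(2, -2) + (3/8)·(-3, 1) = (1/8, -7/8).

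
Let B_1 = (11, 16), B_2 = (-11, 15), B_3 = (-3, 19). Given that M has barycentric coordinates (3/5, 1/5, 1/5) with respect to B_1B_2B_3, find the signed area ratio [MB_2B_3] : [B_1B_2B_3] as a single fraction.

The signed ratio [MB_2B_3]/[B_1B_2B_3] equals the barycentric coordinate of M at vertex B_1, which is 3/5.

3/5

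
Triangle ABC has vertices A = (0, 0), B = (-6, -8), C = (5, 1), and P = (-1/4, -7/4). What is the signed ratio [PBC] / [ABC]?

1/2

[ABC] = ½·(0·(-8−1) + (-6)·(1−0) + 5·(0−(-8))) = ½·(0 − 6 + 40) = 17.
[PBC] = ½·((-1/4)·(-8−1) + (-6)·(1−(-7/4)) + 5·(-7/4−(-8))) = ½·(9/4 − 33/2 + 125/4) = 17/2, so the ratio is (17/2)/17 = 1/2.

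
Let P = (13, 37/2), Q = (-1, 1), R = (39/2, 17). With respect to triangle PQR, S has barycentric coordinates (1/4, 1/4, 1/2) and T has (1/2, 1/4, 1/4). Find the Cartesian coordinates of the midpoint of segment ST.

(191/16, 217/16)

Barycentric coordinates of the midpoint are the average: (3/8, 1/4, 3/8).
Converting: (3/8)·P + (1/4)·Q + (3/8)·R = (191/16, 217/16).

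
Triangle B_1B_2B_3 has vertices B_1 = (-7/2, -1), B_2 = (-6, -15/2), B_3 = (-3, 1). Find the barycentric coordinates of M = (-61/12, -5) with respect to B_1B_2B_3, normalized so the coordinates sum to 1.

(1/6, 2/3, 1/6)

Signed area of the reference triangle: [B_1B_2B_3] = ½·((-7/2)·(-15/2−1) + (-6)·(1−(-1)) + (-3)·(-1−(-15/2))) = ½·(119/4 − 12 − 39/2) = -7/8.
[MB_2B_3] = ½·((-61/12)·(-15/2−1) + (-6)·(1−(-5)) + (-3)·(-5−(-15/2))) = ½·(1037/24 − 36 − 15/2) = -7/48, so the B_1-coordinate is (-7/48)/(-7/8) = 1/6.
[B_1MB_3] = ½·((-7/2)·(-5−1) + (-61/12)·(1−(-1)) + (-3)·(-1−(-5))) = ½·(21 − 61/6 − 12) = -7/12, so the B_2-coordinate is 2/3.
[B_1B_2M] = ½·((-7/2)·(-15/2−(-5)) + (-6)·(-5−(-1)) + (-61/12)·(-1−(-15/2))) = ½·(35/4 + 24 − 793/24) = -7/48, so the B_3-coordinate is 1/6.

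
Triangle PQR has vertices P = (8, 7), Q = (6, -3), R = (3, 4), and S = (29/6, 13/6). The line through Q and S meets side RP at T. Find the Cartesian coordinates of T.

Barycentric coordinates of S with respect to PQR: (1/6, 1/3, 1/2).
On side RP the Q-coordinate is zero; dropping S's Q-weight 1/3 and renormalizing the remaining 1/2 : 1/6 gives weights 3/4, 1/4 on R, P.
T = (3/4)·(3, 4) + (1/4)·(8, 7) = (17/4, 19/4).

(17/4, 19/4)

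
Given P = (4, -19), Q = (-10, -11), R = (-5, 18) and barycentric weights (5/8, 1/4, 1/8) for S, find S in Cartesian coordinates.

S = (5/8)·P + (1/4)·Q + (1/8)·R.
x-coordinate: (5/8)·4 + (1/4)·(-10) + (1/8)·(-5) = -5/8.
y-coordinate: (5/8)·(-19) + (1/4)·(-11) + (1/8)·18 = -99/8.

(-5/8, -99/8)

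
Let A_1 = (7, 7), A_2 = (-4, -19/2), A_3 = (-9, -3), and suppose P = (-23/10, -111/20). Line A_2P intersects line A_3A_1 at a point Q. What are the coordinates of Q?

Barycentric coordinates of P with respect to A_1A_2A_3: (1/5, 7/10, 1/10).
On side A_3A_1 the A_2-coordinate is zero; dropping P's A_2-weight 7/10 and renormalizing the remaining 1/10 : 1/5 gives weights 1/3, 2/3 on A_3, A_1.
Q = (1/3)·(-9, -3) + (2/3)·(7, 7) = (5/3, 11/3).

(5/3, 11/3)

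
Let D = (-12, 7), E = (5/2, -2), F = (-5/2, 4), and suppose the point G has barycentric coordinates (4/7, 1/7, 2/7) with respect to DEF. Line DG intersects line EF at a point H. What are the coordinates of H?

Line DG meets EF where the D-coordinate vanishes; zeroing G's D-weight and renormalizing leaves E, F-weights 1/7 : 2/7 → (1/3, 2/3).
So H = (1/3)·E + (2/3)·F = (-5/6, 2).

(-5/6, 2)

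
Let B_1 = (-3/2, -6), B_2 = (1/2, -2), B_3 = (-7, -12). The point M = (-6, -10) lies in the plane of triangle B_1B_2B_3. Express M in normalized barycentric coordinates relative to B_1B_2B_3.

Signed area of the reference triangle: [B_1B_2B_3] = ½·((-3/2)·(-2−(-12)) + (1/2)·(-12−(-6)) + (-7)·(-6−(-2))) = ½·(-15 − 3 + 28) = 5.
[MB_2B_3] = ½·((-6)·(-2−(-12)) + (1/2)·(-12−(-10)) + (-7)·(-10−(-2))) = ½·(-60 − 1 + 56) = -5/2, so the B_1-coordinate is (-5/2)/5 = -1/2.
[B_1MB_3] = ½·((-3/2)·(-10−(-12)) + (-6)·(-12−(-6)) + (-7)·(-6−(-10))) = ½·(-3 + 36 − 28) = 5/2, so the B_2-coordinate is 1/2.
[B_1B_2M] = ½·((-3/2)·(-2−(-10)) + (1/2)·(-10−(-6)) + (-6)·(-6−(-2))) = ½·(-12 − 2 + 24) = 5, so the B_3-coordinate is 1.
Check: -1/2 + 1/2 + 1 = 1.

(-1/2, 1/2, 1)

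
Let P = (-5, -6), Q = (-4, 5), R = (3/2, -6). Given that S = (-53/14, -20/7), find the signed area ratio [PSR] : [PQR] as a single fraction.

2/7

[PQR] = ½·((-5)·(5−(-6)) + (-4)·(-6−(-6)) + (3/2)·(-6−5)) = ½·(-55 + 0 − 33/2) = -143/4.
[PSR] = ½·((-5)·(-20/7−(-6)) + (-53/14)·(-6−(-6)) + (3/2)·(-6−(-20/7))) = ½·(-110/7 + 0 − 33/7) = -143/14, so the ratio is (-143/14)/(-143/4) = 2/7.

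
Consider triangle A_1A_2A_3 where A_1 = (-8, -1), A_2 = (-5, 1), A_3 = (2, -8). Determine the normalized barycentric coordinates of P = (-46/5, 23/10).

(7/10, 3/5, -3/10)

Signed area of the reference triangle: [A_1A_2A_3] = ½·((-8)·(1−(-8)) + (-5)·(-8−(-1)) + 2·(-1−1)) = ½·(-72 + 35 − 4) = -41/2.
[PA_2A_3] = ½·((-46/5)·(1−(-8)) + (-5)·(-8−(23/10)) + 2·(23/10−1)) = ½·(-414/5 + 103/2 + 13/5) = -287/20, so the A_1-coordinate is (-287/20)/(-41/2) = 7/10.
[A_1PA_3] = ½·((-8)·(23/10−(-8)) + (-46/5)·(-8−(-1)) + 2·(-1−(23/10))) = ½·(-412/5 + 322/5 − 33/5) = -123/10, so the A_2-coordinate is 3/5.
[A_1A_2P] = ½·((-8)·(1−(23/10)) + (-5)·(23/10−(-1)) + (-46/5)·(-1−1)) = ½·(52/5 − 33/2 + 92/5) = 123/20, so the A_3-coordinate is -3/10.
Check: 7/10 + 3/5 − 3/10 = 1.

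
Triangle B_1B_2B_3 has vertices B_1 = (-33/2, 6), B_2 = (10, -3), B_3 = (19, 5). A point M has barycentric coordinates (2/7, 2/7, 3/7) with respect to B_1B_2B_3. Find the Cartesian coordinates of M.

(44/7, 3)

M = (2/7)·B_1 + (2/7)·B_2 + (3/7)·B_3.
x-coordinate: (2/7)·(-33/2) + (2/7)·10 + (3/7)·19 = 44/7.
y-coordinate: (2/7)·6 + (2/7)·(-3) + (3/7)·5 = 3.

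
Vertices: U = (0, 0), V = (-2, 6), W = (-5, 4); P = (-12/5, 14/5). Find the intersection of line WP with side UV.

(-2/3, 2)

Barycentric coordinates of P with respect to UVW: (2/5, 1/5, 2/5).
On side UV the W-coordinate is zero; dropping P's W-weight 2/5 and renormalizing the remaining 2/5 : 1/5 gives weights 2/3, 1/3 on U, V.
Q = (2/3)·(0, 0) + (1/3)·(-2, 6) = (-2/3, 2).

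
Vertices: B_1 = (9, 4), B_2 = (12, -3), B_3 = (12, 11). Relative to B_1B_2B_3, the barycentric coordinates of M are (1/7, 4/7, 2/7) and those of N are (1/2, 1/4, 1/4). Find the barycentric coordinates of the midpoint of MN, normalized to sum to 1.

(9/28, 23/56, 15/56)

Since both coordinate triples sum to 1, the midpoint's barycentrics are the componentwise average.
(1/7+1/2)/2 = 9/28; similarly 23/56 and 15/56.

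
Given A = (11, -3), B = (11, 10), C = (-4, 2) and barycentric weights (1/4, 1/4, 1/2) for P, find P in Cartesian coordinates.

P = (1/4)·A + (1/4)·B + (1/2)·C.
x-coordinate: (1/4)·11 + (1/4)·11 + (1/2)·(-4) = 7/2.
y-coordinate: (1/4)·(-3) + (1/4)·10 + (1/2)·2 = 11/4.

(7/2, 11/4)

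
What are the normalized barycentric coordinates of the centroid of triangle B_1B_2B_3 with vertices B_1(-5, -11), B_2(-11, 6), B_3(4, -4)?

The centroid is the average of the vertices, so each weight is 1/3.

(1/3, 1/3, 1/3)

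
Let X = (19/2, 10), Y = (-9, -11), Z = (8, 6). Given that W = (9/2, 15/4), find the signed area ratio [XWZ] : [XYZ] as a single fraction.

1/4

[XYZ] = ½·((19/2)·(-11−6) + (-9)·(6−10) + 8·(10−(-11))) = ½·(-323/2 + 36 + 168) = 85/4.
[XWZ] = ½·((19/2)·(15/4−6) + (9/2)·(6−10) + 8·(10−(15/4))) = ½·(-171/8 − 18 + 50) = 85/16, so the ratio is (85/16)/(85/4) = 1/4.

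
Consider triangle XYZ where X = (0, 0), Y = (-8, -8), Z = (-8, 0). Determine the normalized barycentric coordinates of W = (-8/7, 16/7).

(6/7, -2/7, 3/7)

Signed area of the reference triangle: [XYZ] = ½·(0·(-8−0) + (-8)·(0−0) + (-8)·(0−(-8))) = ½·(0 + 0 − 64) = -32.
[WYZ] = ½·((-8/7)·(-8−0) + (-8)·(0−(16/7)) + (-8)·(16/7−(-8))) = ½·(64/7 + 128/7 − 576/7) = -192/7, so the X-coordinate is (-192/7)/(-32) = 6/7.
[XWZ] = ½·(0·(16/7−0) + (-8/7)·(0−0) + (-8)·(0−(16/7))) = ½·(0 + 0 + 128/7) = 64/7, so the Y-coordinate is -2/7.
[XYW] = ½·(0·(-8−(16/7)) + (-8)·(16/7−0) + (-8/7)·(0−(-8))) = ½·(0 − 128/7 − 64/7) = -96/7, so the Z-coordinate is 3/7.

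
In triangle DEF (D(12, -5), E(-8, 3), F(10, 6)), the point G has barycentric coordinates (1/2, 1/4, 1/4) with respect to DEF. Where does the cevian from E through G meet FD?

(34/3, -4/3)

Line EG meets FD where the E-coordinate vanishes; zeroing G's E-weight and renormalizing leaves F, D-weights 1/4 : 1/2 → (1/3, 2/3).
So H = (1/3)·F + (2/3)·D = (34/3, -4/3).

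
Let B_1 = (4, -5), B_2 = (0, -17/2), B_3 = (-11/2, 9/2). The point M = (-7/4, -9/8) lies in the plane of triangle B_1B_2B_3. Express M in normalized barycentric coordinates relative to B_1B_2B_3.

Signed area of the reference triangle: [B_1B_2B_3] = ½·(4·(-17/2−(9/2)) + 0·(9/2−(-5)) + (-11/2)·(-5−(-17/2))) = ½·(-52 + 0 − 77/4) = -285/8.
[MB_2B_3] = ½·((-7/4)·(-17/2−(9/2)) + 0·(9/2−(-9/8)) + (-11/2)·(-9/8−(-17/2))) = ½·(91/4 + 0 − 649/16) = -285/32, so the B_1-coordinate is (-285/32)/(-285/8) = 1/4.
[B_1MB_3] = ½·(4·(-9/8−(9/2)) + (-7/4)·(9/2−(-5)) + (-11/2)·(-5−(-9/8))) = ½·(-45/2 − 133/8 + 341/16) = -285/32, so the B_2-coordinate is 1/4.
[B_1B_2M] = ½·(4·(-17/2−(-9/8)) + 0·(-9/8−(-5)) + (-7/4)·(-5−(-17/2))) = ½·(-59/2 + 0 − 49/8) = -285/16, so the B_3-coordinate is 1/2.

(1/4, 1/4, 1/2)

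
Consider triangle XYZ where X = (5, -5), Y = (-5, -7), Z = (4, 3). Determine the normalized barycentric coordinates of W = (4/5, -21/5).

Signed area of the reference triangle: [XYZ] = ½·(5·(-7−3) + (-5)·(3−(-5)) + 4·(-5−(-7))) = ½·(-50 − 40 + 8) = -41.
[WYZ] = ½·((4/5)·(-7−3) + (-5)·(3−(-21/5)) + 4·(-21/5−(-7))) = ½·(-8 − 36 + 56/5) = -82/5, so the X-coordinate is (-82/5)/(-41) = 2/5.
[XWZ] = ½·(5·(-21/5−3) + (4/5)·(3−(-5)) + 4·(-5−(-21/5))) = ½·(-36 + 32/5 − 16/5) = -82/5, so the Y-coordinate is 2/5.
[XYW] = ½·(5·(-7−(-21/5)) + (-5)·(-21/5−(-5)) + (4/5)·(-5−(-7))) = ½·(-14 − 4 + 8/5) = -41/5, so the Z-coordinate is 1/5.
Check: 2/5 + 2/5 + 1/5 = 1.

(2/5, 2/5, 1/5)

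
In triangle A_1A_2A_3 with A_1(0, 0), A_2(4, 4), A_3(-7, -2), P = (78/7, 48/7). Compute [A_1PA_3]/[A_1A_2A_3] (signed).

[A_1A_2A_3] = ½·(0·(4−(-2)) + 4·(-2−0) + (-7)·(0−4)) = ½·(0 − 8 + 28) = 10.
[A_1PA_3] = ½·(0·(48/7−(-2)) + (78/7)·(-2−0) + (-7)·(0−(48/7))) = ½·(0 − 156/7 + 48) = 90/7, so the ratio is (90/7)/10 = 9/7.

9/7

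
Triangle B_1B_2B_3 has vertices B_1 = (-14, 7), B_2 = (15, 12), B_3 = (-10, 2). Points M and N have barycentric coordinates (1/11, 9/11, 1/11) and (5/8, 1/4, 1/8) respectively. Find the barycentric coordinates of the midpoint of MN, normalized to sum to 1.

Since both coordinate triples sum to 1, the midpoint's barycentrics are the componentwise average.
(1/11+5/8)/2 = 63/176; similarly 47/88 and 19/176.

(63/176, 47/88, 19/176)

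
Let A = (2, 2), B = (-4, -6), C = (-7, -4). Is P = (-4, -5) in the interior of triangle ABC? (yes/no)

yes

Barycentric coordinates of P: (1/12, 3/4, 1/6).
The three coordinates are positive, positive, positive; a point is interior exactly when all three are positive.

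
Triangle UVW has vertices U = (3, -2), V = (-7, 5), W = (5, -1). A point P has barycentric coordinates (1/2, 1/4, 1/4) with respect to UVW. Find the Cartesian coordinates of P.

P = (1/2)·U + (1/4)·V + (1/4)·W.
x-coordinate: (1/2)·3 + (1/4)·(-7) + (1/4)·5 = 1.
y-coordinate: (1/2)·(-2) + (1/4)·5 + (1/4)·(-1) = 0.

(1, 0)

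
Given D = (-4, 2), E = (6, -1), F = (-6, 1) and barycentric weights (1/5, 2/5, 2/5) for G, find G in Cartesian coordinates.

G = (1/5)·D + (2/5)·E + (2/5)·F.
x-coordinate: (1/5)·(-4) + (2/5)·6 + (2/5)·(-6) = -4/5.
y-coordinate: (1/5)·2 + (2/5)·(-1) + (2/5)·1 = 2/5.

(-4/5, 2/5)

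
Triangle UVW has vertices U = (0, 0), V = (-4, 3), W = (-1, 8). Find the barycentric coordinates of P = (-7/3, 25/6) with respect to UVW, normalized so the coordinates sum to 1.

(1/6, 1/2, 1/3)

Signed area of the reference triangle: [UVW] = ½·(0·(3−8) + (-4)·(8−0) + (-1)·(0−3)) = ½·(0 − 32 + 3) = -29/2.
[PVW] = ½·((-7/3)·(3−8) + (-4)·(8−(25/6)) + (-1)·(25/6−3)) = ½·(35/3 − 46/3 − 7/6) = -29/12, so the U-coordinate is (-29/12)/(-29/2) = 1/6.
[UPW] = ½·(0·(25/6−8) + (-7/3)·(8−0) + (-1)·(0−(25/6))) = ½·(0 − 56/3 + 25/6) = -29/4, so the V-coordinate is 1/2.
[UVP] = ½·(0·(3−(25/6)) + (-4)·(25/6−0) + (-7/3)·(0−3)) = ½·(0 − 50/3 + 7) = -29/6, so the W-coordinate is 1/3.
Check: 1/6 + 1/2 + 1/3 = 1.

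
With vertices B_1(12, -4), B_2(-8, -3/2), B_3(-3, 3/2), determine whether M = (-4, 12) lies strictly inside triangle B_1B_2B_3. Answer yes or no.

no

Barycentric coordinates of M: (-111/145, -304/145, 112/29).
The three coordinates are negative, negative, positive; a point is interior exactly when all three are positive.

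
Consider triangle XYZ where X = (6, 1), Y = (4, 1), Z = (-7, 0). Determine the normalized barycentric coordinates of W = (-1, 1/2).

(1/4, 1/4, 1/2)

Signed area of the reference triangle: [XYZ] = ½·(6·(1−0) + 4·(0−1) + (-7)·(1−1)) = ½·(6 − 4 + 0) = 1.
[WYZ] = ½·((-1)·(1−0) + 4·(0−(1/2)) + (-7)·(1/2−1)) = ½·(-1 − 2 + 7/2) = 1/4, so the X-coordinate is (1/4)/1 = 1/4.
[XWZ] = ½·(6·(1/2−0) + (-1)·(0−1) + (-7)·(1−(1/2))) = ½·(3 + 1 − 7/2) = 1/4, so the Y-coordinate is 1/4.
[XYW] = ½·(6·(1−(1/2)) + 4·(1/2−1) + (-1)·(1−1)) = ½·(3 − 2 + 0) = 1/2, so the Z-coordinate is 1/2.
Check: 1/4 + 1/4 + 1/2 = 1.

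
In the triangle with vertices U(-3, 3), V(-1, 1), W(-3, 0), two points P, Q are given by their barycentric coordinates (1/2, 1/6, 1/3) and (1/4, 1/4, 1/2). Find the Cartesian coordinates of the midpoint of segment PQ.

(-31/12, 4/3)

Barycentric coordinates of the midpoint are the average: (3/8, 5/24, 5/12).
Converting: (3/8)·U + (5/24)·V + (5/12)·W = (-31/12, 4/3).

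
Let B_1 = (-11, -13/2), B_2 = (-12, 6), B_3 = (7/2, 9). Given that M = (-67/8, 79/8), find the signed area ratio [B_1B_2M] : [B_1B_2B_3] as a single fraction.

1/4

[B_1B_2B_3] = ½·((-11)·(6−9) + (-12)·(9−(-13/2)) + (7/2)·(-13/2−6)) = ½·(33 − 186 − 175/4) = -787/8.
[B_1B_2M] = ½·((-11)·(6−(79/8)) + (-12)·(79/8−(-13/2)) + (-67/8)·(-13/2−6)) = ½·(341/8 − 393/2 + 1675/16) = -787/32, so the ratio is (-787/32)/(-787/8) = 1/4.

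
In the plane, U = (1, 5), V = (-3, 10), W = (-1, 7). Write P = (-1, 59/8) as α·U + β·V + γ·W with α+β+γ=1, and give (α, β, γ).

Signed area of the reference triangle: [UVW] = ½·(1·(10−7) + (-3)·(7−5) + (-1)·(5−10)) = ½·(3 − 6 + 5) = 1.
[PVW] = ½·((-1)·(10−7) + (-3)·(7−(59/8)) + (-1)·(59/8−10)) = ½·(-3 + 9/8 + 21/8) = 3/8, so the U-coordinate is (3/8)/1 = 3/8.
[UPW] = ½·(1·(59/8−7) + (-1)·(7−5) + (-1)·(5−(59/8))) = ½·(3/8 − 2 + 19/8) = 3/8, so the V-coordinate is 3/8.
[UVP] = ½·(1·(10−(59/8)) + (-3)·(59/8−5) + (-1)·(5−10)) = ½·(21/8 − 57/8 + 5) = 1/4, so the W-coordinate is 1/4.
Check: 3/8 + 3/8 + 1/4 = 1.

(3/8, 3/8, 1/4)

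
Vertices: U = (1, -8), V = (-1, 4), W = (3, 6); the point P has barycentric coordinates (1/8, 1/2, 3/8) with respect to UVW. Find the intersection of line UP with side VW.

(5/7, 34/7)

Line UP meets VW where the U-coordinate vanishes; zeroing P's U-weight and renormalizing leaves V, W-weights 1/2 : 3/8 → (4/7, 3/7).
So Q = (4/7)·V + (3/7)·W = (5/7, 34/7).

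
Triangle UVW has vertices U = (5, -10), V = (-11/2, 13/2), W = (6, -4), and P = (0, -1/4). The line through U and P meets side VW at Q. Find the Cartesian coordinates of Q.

Barycentric coordinates of P with respect to UVW: (1/4, 1/2, 1/4).
On side VW the U-coordinate is zero; dropping P's U-weight 1/4 and renormalizing the remaining 1/2 : 1/4 gives weights 2/3, 1/3 on V, W.
Q = (2/3)·(-11/2, 13/2) + (1/3)·(6, -4) = (-5/3, 3).

(-5/3, 3)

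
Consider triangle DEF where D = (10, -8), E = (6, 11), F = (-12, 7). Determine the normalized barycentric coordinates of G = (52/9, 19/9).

(4/9, 4/9, 1/9)

Signed area of the reference triangle: [DEF] = ½·(10·(11−7) + 6·(7−(-8)) + (-12)·(-8−11)) = ½·(40 + 90 + 228) = 179.
[GEF] = ½·((52/9)·(11−7) + 6·(7−(19/9)) + (-12)·(19/9−11)) = ½·(208/9 + 88/3 + 320/3) = 716/9, so the D-coordinate is (716/9)/179 = 4/9.
[DGF] = ½·(10·(19/9−7) + (52/9)·(7−(-8)) + (-12)·(-8−(19/9))) = ½·(-440/9 + 260/3 + 364/3) = 716/9, so the E-coordinate is 4/9.
[DEG] = ½·(10·(11−(19/9)) + 6·(19/9−(-8)) + (52/9)·(-8−11)) = ½·(800/9 + 182/3 − 988/9) = 179/9, so the F-coordinate is 1/9.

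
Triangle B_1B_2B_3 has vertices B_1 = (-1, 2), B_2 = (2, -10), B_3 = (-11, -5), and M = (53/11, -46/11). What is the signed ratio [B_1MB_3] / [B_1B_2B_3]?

8/11

[B_1B_2B_3] = ½·((-1)·(-10−(-5)) + 2·(-5−2) + (-11)·(2−(-10))) = ½·(5 − 14 − 132) = -141/2.
[B_1MB_3] = ½·((-1)·(-46/11−(-5)) + (53/11)·(-5−2) + (-11)·(2−(-46/11))) = ½·(-9/11 − 371/11 − 68) = -564/11, so the ratio is (-564/11)/(-141/2) = 8/11.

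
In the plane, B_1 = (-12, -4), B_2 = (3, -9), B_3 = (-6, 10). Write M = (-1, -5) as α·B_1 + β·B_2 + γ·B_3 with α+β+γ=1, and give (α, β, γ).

Signed area of the reference triangle: [B_1B_2B_3] = ½·((-12)·(-9−10) + 3·(10−(-4)) + (-6)·(-4−(-9))) = ½·(228 + 42 − 30) = 120.
[MB_2B_3] = ½·((-1)·(-9−10) + 3·(10−(-5)) + (-6)·(-5−(-9))) = ½·(19 + 45 − 24) = 20, so the B_1-coordinate is 20/120 = 1/6.
[B_1MB_3] = ½·((-12)·(-5−10) + (-1)·(10−(-4)) + (-6)·(-4−(-5))) = ½·(180 − 14 − 6) = 80, so the B_2-coordinate is 2/3.
[B_1B_2M] = ½·((-12)·(-9−(-5)) + 3·(-5−(-4)) + (-1)·(-4−(-9))) = ½·(48 − 3 − 5) = 20, so the B_3-coordinate is 1/6.
Check: 1/6 + 2/3 + 1/6 = 1.

(1/6, 2/3, 1/6)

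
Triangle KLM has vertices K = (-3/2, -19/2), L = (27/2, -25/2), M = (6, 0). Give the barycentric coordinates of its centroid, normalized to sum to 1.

(1/3, 1/3, 1/3)

The centroid is the average of the vertices, so each weight is 1/3.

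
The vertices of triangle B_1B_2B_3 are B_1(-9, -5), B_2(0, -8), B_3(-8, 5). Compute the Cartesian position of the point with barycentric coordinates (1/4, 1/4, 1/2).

(-25/4, -3/4)

M = (1/4)·B_1 + (1/4)·B_2 + (1/2)·B_3.
x-coordinate: (1/4)·(-9) + (1/4)·0 + (1/2)·(-8) = -25/4.
y-coordinate: (1/4)·(-5) + (1/4)·(-8) + (1/2)·5 = -3/4.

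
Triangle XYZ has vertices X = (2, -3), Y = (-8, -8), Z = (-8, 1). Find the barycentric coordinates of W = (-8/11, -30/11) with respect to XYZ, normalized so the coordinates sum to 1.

(8/11, 1/11, 2/11)

Signed area of the reference triangle: [XYZ] = ½·(2·(-8−1) + (-8)·(1−(-3)) + (-8)·(-3−(-8))) = ½·(-18 − 32 − 40) = -45.
[WYZ] = ½·((-8/11)·(-8−1) + (-8)·(1−(-30/11)) + (-8)·(-30/11−(-8))) = ½·(72/11 − 328/11 − 464/11) = -360/11, so the X-coordinate is (-360/11)/(-45) = 8/11.
[XWZ] = ½·(2·(-30/11−1) + (-8/11)·(1−(-3)) + (-8)·(-3−(-30/11))) = ½·(-82/11 − 32/11 + 24/11) = -45/11, so the Y-coordinate is 1/11.
[XYW] = ½·(2·(-8−(-30/11)) + (-8)·(-30/11−(-3)) + (-8/11)·(-3−(-8))) = ½·(-116/11 − 24/11 − 40/11) = -90/11, so the Z-coordinate is 2/11.
Check: 8/11 + 1/11 + 2/11 = 1.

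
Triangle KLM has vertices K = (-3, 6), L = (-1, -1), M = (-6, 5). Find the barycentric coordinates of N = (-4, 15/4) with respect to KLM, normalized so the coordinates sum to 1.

Signed area of the reference triangle: [KLM] = ½·((-3)·(-1−5) + (-1)·(5−6) + (-6)·(6−(-1))) = ½·(18 + 1 − 42) = -23/2.
[NLM] = ½·((-4)·(-1−5) + (-1)·(5−(15/4)) + (-6)·(15/4−(-1))) = ½·(24 − 5/4 − 57/2) = -23/8, so the K-coordinate is (-23/8)/(-23/2) = 1/4.
[KNM] = ½·((-3)·(15/4−5) + (-4)·(5−6) + (-6)·(6−(15/4))) = ½·(15/4 + 4 − 27/2) = -23/8, so the L-coordinate is 1/4.
[KLN] = ½·((-3)·(-1−(15/4)) + (-1)·(15/4−6) + (-4)·(6−(-1))) = ½·(57/4 + 9/4 − 28) = -23/4, so the M-coordinate is 1/2.

(1/4, 1/4, 1/2)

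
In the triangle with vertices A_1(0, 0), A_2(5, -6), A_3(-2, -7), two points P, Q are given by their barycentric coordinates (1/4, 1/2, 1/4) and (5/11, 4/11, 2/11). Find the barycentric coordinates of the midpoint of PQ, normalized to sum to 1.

Since both coordinate triples sum to 1, the midpoint's barycentrics are the componentwise average.
(1/4+5/11)/2 = 31/88; similarly 19/44 and 19/88.

(31/88, 19/44, 19/88)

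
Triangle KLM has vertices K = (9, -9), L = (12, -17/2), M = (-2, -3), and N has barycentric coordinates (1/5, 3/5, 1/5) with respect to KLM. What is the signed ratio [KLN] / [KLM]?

The signed ratio [KLN]/[KLM] equals the barycentric coordinate of N at vertex M, which is 1/5.

1/5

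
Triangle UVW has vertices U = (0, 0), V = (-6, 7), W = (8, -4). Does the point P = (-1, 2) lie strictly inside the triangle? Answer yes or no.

Barycentric coordinates of P: (15/32, 3/8, 5/32).
The three coordinates are positive, positive, positive; a point is interior exactly when all three are positive.

yes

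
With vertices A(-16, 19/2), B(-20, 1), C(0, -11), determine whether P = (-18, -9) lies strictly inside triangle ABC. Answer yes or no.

no

Barycentric coordinates of P: (-88/109, 337/218, 57/218).
The three coordinates are negative, positive, positive; a point is interior exactly when all three are positive.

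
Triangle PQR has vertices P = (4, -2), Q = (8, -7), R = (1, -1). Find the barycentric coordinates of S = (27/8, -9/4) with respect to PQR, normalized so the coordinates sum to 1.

Signed area of the reference triangle: [PQR] = ½·(4·(-7−(-1)) + 8·(-1−(-2)) + 1·(-2−(-7))) = ½·(-24 + 8 + 5) = -11/2.
[SQR] = ½·((27/8)·(-7−(-1)) + 8·(-1−(-9/4)) + 1·(-9/4−(-7))) = ½·(-81/4 + 10 + 19/4) = -11/4, so the P-coordinate is (-11/4)/(-11/2) = 1/2.
[PSR] = ½·(4·(-9/4−(-1)) + (27/8)·(-1−(-2)) + 1·(-2−(-9/4))) = ½·(-5 + 27/8 + 1/4) = -11/16, so the Q-coordinate is 1/8.
[PQS] = ½·(4·(-7−(-9/4)) + 8·(-9/4−(-2)) + (27/8)·(-2−(-7))) = ½·(-19 − 2 + 135/8) = -33/16, so the R-coordinate is 3/8.
Check: 1/2 + 1/8 + 3/8 = 1.

(1/2, 1/8, 3/8)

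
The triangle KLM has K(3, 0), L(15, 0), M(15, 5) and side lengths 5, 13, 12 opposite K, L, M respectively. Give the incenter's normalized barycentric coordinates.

The incenter has barycentric coordinates proportional to the opposite side lengths: (5 : 13 : 12).
Normalizing by 5+13+12 = 30 gives (1/6, 13/30, 2/5).

(1/6, 13/30, 2/5)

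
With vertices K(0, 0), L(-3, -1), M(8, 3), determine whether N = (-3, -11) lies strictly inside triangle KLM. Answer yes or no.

no

Barycentric coordinates of N: (110, -79, -30).
The three coordinates are positive, negative, negative; a point is interior exactly when all three are positive.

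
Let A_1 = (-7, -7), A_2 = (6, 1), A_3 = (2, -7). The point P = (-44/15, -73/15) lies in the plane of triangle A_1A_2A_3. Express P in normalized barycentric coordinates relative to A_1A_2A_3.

(2/3, 4/15, 1/15)

Signed area of the reference triangle: [A_1A_2A_3] = ½·((-7)·(1−(-7)) + 6·(-7−(-7)) + 2·(-7−1)) = ½·(-56 + 0 − 16) = -36.
[PA_2A_3] = ½·((-44/15)·(1−(-7)) + 6·(-7−(-73/15)) + 2·(-73/15−1)) = ½·(-352/15 − 64/5 − 176/15) = -24, so the A_1-coordinate is (-24)/(-36) = 2/3.
[A_1PA_3] = ½·((-7)·(-73/15−(-7)) + (-44/15)·(-7−(-7)) + 2·(-7−(-73/15))) = ½·(-224/15 + 0 − 64/15) = -48/5, so the A_2-coordinate is 4/15.
[A_1A_2P] = ½·((-7)·(1−(-73/15)) + 6·(-73/15−(-7)) + (-44/15)·(-7−1)) = ½·(-616/15 + 64/5 + 352/15) = -12/5, so the A_3-coordinate is 1/15.
Check: 2/3 + 4/15 + 1/15 = 1.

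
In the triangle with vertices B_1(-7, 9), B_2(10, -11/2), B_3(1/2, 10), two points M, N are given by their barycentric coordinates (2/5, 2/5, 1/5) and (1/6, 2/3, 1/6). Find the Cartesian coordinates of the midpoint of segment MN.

(413/120, 29/20)

Barycentric coordinates of the midpoint are the average: (17/60, 8/15, 11/60).
Converting: (17/60)·B_1 + (8/15)·B_2 + (11/60)·B_3 = (413/120, 29/20).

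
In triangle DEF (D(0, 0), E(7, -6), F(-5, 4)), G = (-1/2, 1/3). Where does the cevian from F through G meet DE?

Barycentric coordinates of G with respect to DEF: (1/2, 1/6, 1/3).
On side DE the F-coordinate is zero; dropping G's F-weight 1/3 and renormalizing the remaining 1/2 : 1/6 gives weights 3/4, 1/4 on D, E.
H = (3/4)·(0, 0) + (1/4)·(7, -6) = (7/4, -3/2).

(7/4, -3/2)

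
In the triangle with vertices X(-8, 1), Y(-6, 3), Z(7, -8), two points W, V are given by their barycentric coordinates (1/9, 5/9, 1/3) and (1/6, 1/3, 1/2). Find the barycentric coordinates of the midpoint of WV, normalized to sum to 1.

(5/36, 4/9, 5/12)

Since both coordinate triples sum to 1, the midpoint's barycentrics are the componentwise average.
(1/9+1/6)/2 = 5/36; similarly 4/9 and 5/12.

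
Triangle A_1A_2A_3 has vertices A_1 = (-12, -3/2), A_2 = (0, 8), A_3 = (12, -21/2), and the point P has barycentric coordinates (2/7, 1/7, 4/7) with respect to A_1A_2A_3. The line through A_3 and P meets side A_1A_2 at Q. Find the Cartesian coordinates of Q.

(-8, 5/3)

Line A_3P meets A_1A_2 where the A_3-coordinate vanishes; zeroing P's A_3-weight and renormalizing leaves A_1, A_2-weights 2/7 : 1/7 → (2/3, 1/3).
So Q = (2/3)·A_1 + (1/3)·A_2 = (-8, 5/3).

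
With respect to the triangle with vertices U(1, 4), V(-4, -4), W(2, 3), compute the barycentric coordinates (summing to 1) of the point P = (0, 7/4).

Signed area of the reference triangle: [UVW] = ½·(1·(-4−3) + (-4)·(3−4) + 2·(4−(-4))) = ½·(-7 + 4 + 16) = 13/2.
[PVW] = ½·(0·(-4−3) + (-4)·(3−(7/4)) + 2·(7/4−(-4))) = ½·(0 − 5 + 23/2) = 13/4, so the U-coordinate is (13/4)/(13/2) = 1/2.
[UPW] = ½·(1·(7/4−3) + 0·(3−4) + 2·(4−(7/4))) = ½·(-5/4 + 0 + 9/2) = 13/8, so the V-coordinate is 1/4.
[UVP] = ½·(1·(-4−(7/4)) + (-4)·(7/4−4) + 0·(4−(-4))) = ½·(-23/4 + 9 + 0) = 13/8, so the W-coordinate is 1/4.
Check: 1/2 + 1/4 + 1/4 = 1.

(1/2, 1/4, 1/4)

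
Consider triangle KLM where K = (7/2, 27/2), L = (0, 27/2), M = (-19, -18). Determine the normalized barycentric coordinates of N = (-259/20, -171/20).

Signed area of the reference triangle: [KLM] = ½·((7/2)·(27/2−(-18)) + 0·(-18−(27/2)) + (-19)·(27/2−(27/2))) = ½·(441/4 + 0 + 0) = 441/8.
[NLM] = ½·((-259/20)·(27/2−(-18)) + 0·(-18−(-171/20)) + (-19)·(-171/20−(27/2))) = ½·(-16317/40 + 0 + 8379/20) = 441/80, so the K-coordinate is (441/80)/(441/8) = 1/10.
[KNM] = ½·((7/2)·(-171/20−(-18)) + (-259/20)·(-18−(27/2)) + (-19)·(27/2−(-171/20))) = ½·(1323/40 + 16317/40 − 8379/20) = 441/40, so the L-coordinate is 1/5.
[KLN] = ½·((7/2)·(27/2−(-171/20)) + 0·(-171/20−(27/2)) + (-259/20)·(27/2−(27/2))) = ½·(3087/40 + 0 + 0) = 3087/80, so the M-coordinate is 7/10.
Check: 1/10 + 1/5 + 7/10 = 1.

(1/10, 1/5, 7/10)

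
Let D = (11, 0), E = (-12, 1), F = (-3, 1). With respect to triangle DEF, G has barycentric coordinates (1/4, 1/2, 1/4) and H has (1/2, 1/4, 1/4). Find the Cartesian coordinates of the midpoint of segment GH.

Barycentric coordinates of the midpoint are the average: (3/8, 3/8, 1/4).
Converting: (3/8)·D + (3/8)·E + (1/4)·F = (-9/8, 5/8).

(-9/8, 5/8)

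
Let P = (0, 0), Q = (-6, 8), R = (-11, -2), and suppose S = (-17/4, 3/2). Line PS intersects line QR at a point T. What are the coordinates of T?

(-17/2, 3)

Barycentric coordinates of S with respect to PQR: (1/2, 1/4, 1/4).
On side QR the P-coordinate is zero; dropping S's P-weight 1/2 and renormalizing the remaining 1/4 : 1/4 gives weights 1/2, 1/2 on Q, R.
T = (1/2)·(-6, 8) + (1/2)·(-11, -2) = (-17/2, 3).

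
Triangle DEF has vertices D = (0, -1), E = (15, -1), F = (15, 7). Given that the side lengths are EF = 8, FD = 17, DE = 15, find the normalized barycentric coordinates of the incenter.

The incenter has barycentric coordinates proportional to the opposite side lengths: (8 : 17 : 15).
Normalizing by 8+17+15 = 40 gives (1/5, 17/40, 3/8).

(1/5, 17/40, 3/8)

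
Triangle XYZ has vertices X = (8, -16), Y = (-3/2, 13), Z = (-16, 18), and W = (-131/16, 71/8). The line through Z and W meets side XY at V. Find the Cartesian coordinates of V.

Barycentric coordinates of W with respect to XYZ: (1/4, 1/8, 5/8).
On side XY the Z-coordinate is zero; dropping W's Z-weight 5/8 and renormalizing the remaining 1/4 : 1/8 gives weights 2/3, 1/3 on X, Y.
V = (2/3)·(8, -16) + (1/3)·(-3/2, 13) = (29/6, -19/3).

(29/6, -19/3)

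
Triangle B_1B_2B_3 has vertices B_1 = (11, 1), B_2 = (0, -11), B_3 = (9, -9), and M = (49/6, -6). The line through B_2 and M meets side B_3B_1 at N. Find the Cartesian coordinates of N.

(49/5, -5)

Barycentric coordinates of M with respect to B_1B_2B_3: (1/3, 1/6, 1/2).
On side B_3B_1 the B_2-coordinate is zero; dropping M's B_2-weight 1/6 and renormalizing the remaining 1/2 : 1/3 gives weights 3/5, 2/5 on B_3, B_1.
N = (3/5)·(9, -9) + (2/5)·(11, 1) = (49/5, -5).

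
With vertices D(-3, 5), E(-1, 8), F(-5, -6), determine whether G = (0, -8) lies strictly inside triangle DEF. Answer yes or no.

no

Barycentric coordinates of G: (-39/8, 59/16, 35/16).
The three coordinates are negative, positive, positive; a point is interior exactly when all three are positive.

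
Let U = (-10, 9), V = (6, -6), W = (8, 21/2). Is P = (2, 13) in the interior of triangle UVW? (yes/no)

no

Barycentric coordinates of P: (52/147, -9/49, 122/147).
The three coordinates are positive, negative, positive; a point is interior exactly when all three are positive.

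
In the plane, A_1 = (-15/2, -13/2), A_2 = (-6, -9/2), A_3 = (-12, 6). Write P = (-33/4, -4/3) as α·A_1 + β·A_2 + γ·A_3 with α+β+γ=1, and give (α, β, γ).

Signed area of the reference triangle: [A_1A_2A_3] = ½·((-15/2)·(-9/2−6) + (-6)·(6−(-13/2)) + (-12)·(-13/2−(-9/2))) = ½·(315/4 − 75 + 24) = 111/8.
[PA_2A_3] = ½·((-33/4)·(-9/2−6) + (-6)·(6−(-4/3)) + (-12)·(-4/3−(-9/2))) = ½·(693/8 − 44 − 38) = 37/16, so the A_1-coordinate is (37/16)/(111/8) = 1/6.
[A_1PA_3] = ½·((-15/2)·(-4/3−6) + (-33/4)·(6−(-13/2)) + (-12)·(-13/2−(-4/3))) = ½·(55 − 825/8 + 62) = 111/16, so the A_2-coordinate is 1/2.
[A_1A_2P] = ½·((-15/2)·(-9/2−(-4/3)) + (-6)·(-4/3−(-13/2)) + (-33/4)·(-13/2−(-9/2))) = ½·(95/4 − 31 + 33/2) = 37/8, so the A_3-coordinate is 1/3.
Check: 1/6 + 1/2 + 1/3 = 1.

(1/6, 1/2, 1/3)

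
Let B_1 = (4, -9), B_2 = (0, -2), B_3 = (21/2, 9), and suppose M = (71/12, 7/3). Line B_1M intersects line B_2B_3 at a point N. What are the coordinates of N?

Barycentric coordinates of M with respect to B_1B_2B_3: (1/6, 1/3, 1/2).
On side B_2B_3 the B_1-coordinate is zero; dropping M's B_1-weight 1/6 and renormalizing the remaining 1/3 : 1/2 gives weights 2/5, 3/5 on B_2, B_3.
N = (2/5)·(0, -2) + (3/5)·(21/2, 9) = (63/10, 23/5).

(63/10, 23/5)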